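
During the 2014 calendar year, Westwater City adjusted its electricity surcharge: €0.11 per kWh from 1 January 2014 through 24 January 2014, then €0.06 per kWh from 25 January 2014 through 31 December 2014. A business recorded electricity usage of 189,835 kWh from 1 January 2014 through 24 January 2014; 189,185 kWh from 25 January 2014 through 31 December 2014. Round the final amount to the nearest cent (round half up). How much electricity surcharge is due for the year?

€32,232.95

1 January – 24 January 2014: 189,835 kWh at €0.11/kWh → €20,881.85
25 January – 31 December 2014: 189,185 kWh at €0.06/kWh → €11,351.10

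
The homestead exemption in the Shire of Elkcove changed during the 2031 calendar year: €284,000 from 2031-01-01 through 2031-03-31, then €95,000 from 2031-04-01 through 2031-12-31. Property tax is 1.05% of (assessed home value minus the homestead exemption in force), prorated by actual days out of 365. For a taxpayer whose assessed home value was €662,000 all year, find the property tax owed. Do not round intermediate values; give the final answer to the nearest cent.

2031-01-01 to 2031-03-31: 90 days, exemption €284,000 → (€662,000 − €284,000) × 1.05% × 90/365 = €978.6575
2031-04-01 to 2031-12-31: 275 days, exemption €95,000 → (€662,000 − €95,000) × 1.05% × 275/365 = €4,485.5137
Total = €5,464.1712

€5,464.17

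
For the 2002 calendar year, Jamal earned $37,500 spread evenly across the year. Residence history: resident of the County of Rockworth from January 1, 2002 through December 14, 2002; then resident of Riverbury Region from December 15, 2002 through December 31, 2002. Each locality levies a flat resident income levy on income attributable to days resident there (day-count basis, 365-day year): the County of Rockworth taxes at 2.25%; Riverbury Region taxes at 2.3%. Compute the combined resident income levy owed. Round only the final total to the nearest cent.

The County of Rockworth, January 1 – December 14, 2002: 348 days → $37,500 × 2.25% × 348/365 = $804.4521
Riverbury Region, December 15 – December 31, 2002: 17 days → $37,500 × 2.3% × 17/365 = $40.1712
Total = $844.6233

$844.62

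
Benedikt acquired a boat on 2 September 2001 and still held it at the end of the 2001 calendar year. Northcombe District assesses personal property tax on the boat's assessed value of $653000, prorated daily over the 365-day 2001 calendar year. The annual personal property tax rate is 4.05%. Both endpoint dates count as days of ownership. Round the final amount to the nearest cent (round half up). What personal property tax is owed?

$8767.20

Days held (2 September – 31 December 2001): 121 out of 365
Tax = $653000 × 4.05% × 121/365 = $8767.1959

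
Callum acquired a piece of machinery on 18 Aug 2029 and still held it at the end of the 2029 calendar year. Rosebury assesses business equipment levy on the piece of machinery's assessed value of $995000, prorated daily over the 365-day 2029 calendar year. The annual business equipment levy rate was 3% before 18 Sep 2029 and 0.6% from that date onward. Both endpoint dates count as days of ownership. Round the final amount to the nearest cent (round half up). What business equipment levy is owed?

18 Aug – 17 Sep 2029: 31 days at 3% → $995000 × 3% × 31/365 = $2535.2055
18 Sep – 31 Dec 2029: 105 days at 0.6% → $995000 × 0.6% × 105/365 = $1717.3973
Total = $4252.6027

$4252.60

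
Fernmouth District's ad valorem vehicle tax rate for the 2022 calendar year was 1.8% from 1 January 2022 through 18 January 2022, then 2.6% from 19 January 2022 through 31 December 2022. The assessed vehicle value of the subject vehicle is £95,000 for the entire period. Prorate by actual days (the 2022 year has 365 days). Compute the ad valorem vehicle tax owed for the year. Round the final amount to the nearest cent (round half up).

£2,432.52

1 January – 18 January 2022: 18 days at 1.8% → £95,000 × 1.8% × 18/365 = £84.3288
19 January – 31 December 2022: 347 days at 2.6% → £95,000 × 2.6% × 347/365 = £2,348.1918
Total = £2,432.5205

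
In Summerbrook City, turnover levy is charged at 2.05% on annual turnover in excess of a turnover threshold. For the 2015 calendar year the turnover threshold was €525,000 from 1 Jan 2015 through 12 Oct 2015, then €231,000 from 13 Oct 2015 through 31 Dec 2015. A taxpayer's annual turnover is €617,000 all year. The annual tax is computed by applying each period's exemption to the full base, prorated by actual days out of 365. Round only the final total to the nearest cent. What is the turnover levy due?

€3,206.99

1 Jan – 12 Oct 2015: 285 days, exemption €525,000 → (€617,000 − €525,000) × 2.05% × 285/365 = €1,472.6301
13 Oct – 31 Dec 2015: 80 days, exemption €231,000 → (€617,000 − €231,000) × 2.05% × 80/365 = €1,734.3562
Total = €3,206.9863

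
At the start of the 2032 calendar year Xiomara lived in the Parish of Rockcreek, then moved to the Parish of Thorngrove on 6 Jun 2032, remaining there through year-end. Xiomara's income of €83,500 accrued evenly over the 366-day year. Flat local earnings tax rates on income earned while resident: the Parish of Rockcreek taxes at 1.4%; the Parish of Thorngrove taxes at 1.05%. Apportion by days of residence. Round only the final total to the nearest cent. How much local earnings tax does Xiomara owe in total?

€1,002.11

The Parish of Rockcreek, 1 Jan – 5 Jun 2032: 157 days → €83,500 × 1.4% × 157/366 = €501.4563
The Parish of Thorngrove, 6 Jun – 31 Dec 2032: 209 days → €83,500 × 1.05% × 209/366 = €500.6578
Total = €1,002.1141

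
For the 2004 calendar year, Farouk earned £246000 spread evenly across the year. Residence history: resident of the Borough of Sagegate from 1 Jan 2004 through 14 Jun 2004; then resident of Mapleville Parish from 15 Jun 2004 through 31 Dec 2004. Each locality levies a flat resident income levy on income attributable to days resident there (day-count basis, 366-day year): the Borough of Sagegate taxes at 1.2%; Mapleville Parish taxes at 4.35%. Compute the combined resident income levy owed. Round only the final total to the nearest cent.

£7186.43

The Borough of Sagegate, 1 Jan – 14 Jun 2004: 166 days → £246000 × 1.2% × 166/366 = £1338.8852
Mapleville Parish, 15 Jun – 31 Dec 2004: 200 days → £246000 × 4.35% × 200/366 = £5847.5410
Total = £7186.4262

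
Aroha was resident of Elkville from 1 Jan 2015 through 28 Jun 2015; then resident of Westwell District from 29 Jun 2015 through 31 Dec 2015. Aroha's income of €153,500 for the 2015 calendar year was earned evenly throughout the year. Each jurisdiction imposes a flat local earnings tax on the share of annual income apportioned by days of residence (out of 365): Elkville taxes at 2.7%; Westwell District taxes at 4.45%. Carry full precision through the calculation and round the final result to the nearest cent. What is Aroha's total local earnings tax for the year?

Elkville, 1 Jan – 28 Jun 2015: 179 days → €153,500 × 2.7% × 179/365 = €2,032.5082
Westwell District, 29 Jun – 31 Dec 2015: 186 days → €153,500 × 4.45% × 186/365 = €3,480.8753
Total = €5,513.3836

€5,513.38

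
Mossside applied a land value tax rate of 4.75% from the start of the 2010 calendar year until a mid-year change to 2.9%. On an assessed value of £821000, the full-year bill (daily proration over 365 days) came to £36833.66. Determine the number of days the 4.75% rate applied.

313 days

Let d = days at the first rate; then 365 − d days at the second rate.
£821000 × [4.75%·d + 2.9%·(365−d)] / 365 = £36833.66
Solving gives d = 313, so the new rate took effect on 10 November 2010.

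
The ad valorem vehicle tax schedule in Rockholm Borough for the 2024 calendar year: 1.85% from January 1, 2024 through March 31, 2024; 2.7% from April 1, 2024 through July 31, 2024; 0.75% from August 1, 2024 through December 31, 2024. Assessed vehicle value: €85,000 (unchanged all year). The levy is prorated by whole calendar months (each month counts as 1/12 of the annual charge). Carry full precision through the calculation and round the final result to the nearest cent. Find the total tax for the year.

€1,423.75

January 1 – March 31, 2024: 3 months at 1.85% → €85,000 × 1.85% × 3/12 = €393.1250
April 1 – July 31, 2024: 4 months at 2.7% → €85,000 × 2.7% × 4/12 = €765.0000
August 1 – December 31, 2024: 5 months at 0.75% → €85,000 × 0.75% × 5/12 = €265.6250
Total = €1,423.7500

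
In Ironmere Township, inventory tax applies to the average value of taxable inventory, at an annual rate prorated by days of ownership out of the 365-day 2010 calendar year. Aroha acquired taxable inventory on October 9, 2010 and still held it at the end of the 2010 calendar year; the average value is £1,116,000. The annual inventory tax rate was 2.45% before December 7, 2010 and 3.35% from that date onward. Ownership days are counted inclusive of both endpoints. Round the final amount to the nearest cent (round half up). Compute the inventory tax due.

£6,980.35

October 9 – December 6, 2010: 59 days at 2.45% → £1,116,000 × 2.45% × 59/365 = £4,419.6658
December 7 – December 31, 2010: 25 days at 3.35% → £1,116,000 × 3.35% × 25/365 = £2,560.6849
Total = £6,980.3507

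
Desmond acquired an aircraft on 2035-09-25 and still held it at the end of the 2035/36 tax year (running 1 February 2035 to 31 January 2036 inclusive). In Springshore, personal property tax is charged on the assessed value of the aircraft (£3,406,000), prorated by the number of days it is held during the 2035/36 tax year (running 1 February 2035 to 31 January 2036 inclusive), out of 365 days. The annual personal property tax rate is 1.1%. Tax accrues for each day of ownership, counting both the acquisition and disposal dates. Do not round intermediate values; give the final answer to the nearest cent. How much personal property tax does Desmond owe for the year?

£13,241.41

Days held (2035-09-25 to 2036-01-31): 129 out of 365
Tax = £3,406,000 × 1.1% × 129/365 = £13,241.4082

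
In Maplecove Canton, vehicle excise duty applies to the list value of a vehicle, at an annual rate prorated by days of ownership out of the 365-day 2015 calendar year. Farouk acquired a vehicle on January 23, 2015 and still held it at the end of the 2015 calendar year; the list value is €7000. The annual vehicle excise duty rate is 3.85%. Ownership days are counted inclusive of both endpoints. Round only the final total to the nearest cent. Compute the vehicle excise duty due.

Days held (January 23 – December 31, 2015): 343 out of 365
Tax = €7000 × 3.85% × 343/365 = €253.2562

€253.26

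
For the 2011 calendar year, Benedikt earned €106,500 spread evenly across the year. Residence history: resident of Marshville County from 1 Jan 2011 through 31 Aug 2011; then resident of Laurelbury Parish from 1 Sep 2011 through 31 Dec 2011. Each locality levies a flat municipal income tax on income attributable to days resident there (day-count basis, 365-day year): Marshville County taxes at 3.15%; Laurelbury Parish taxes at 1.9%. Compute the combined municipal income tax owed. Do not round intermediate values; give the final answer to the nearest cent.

€2,909.78

Marshville County, 1 Jan – 31 Aug 2011: 243 days → €106,500 × 3.15% × 243/365 = €2,233.4363
Laurelbury Parish, 1 Sep – 31 Dec 2011: 122 days → €106,500 × 1.9% × 122/365 = €676.3479
Total = €2,909.7842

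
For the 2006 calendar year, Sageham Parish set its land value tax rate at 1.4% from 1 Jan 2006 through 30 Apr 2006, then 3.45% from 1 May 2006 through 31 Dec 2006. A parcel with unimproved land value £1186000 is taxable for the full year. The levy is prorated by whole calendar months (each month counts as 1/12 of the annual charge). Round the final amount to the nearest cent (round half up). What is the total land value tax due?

1 Jan – 30 Apr 2006: 4 months at 1.4% → £1186000 × 1.4% × 4/12 = £5534.6667
1 May – 31 Dec 2006: 8 months at 3.45% → £1186000 × 3.45% × 8/12 = £27278.0000
Total = £32812.6667

£32812.67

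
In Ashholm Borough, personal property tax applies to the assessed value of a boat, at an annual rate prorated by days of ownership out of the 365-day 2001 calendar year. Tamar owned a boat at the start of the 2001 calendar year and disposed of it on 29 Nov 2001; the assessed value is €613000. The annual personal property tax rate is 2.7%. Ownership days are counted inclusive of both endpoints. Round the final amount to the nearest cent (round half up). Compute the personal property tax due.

Days held (1 Jan – 29 Nov 2001): 333 out of 365
Tax = €613000 × 2.7% × 333/365 = €15099.9534

€15099.95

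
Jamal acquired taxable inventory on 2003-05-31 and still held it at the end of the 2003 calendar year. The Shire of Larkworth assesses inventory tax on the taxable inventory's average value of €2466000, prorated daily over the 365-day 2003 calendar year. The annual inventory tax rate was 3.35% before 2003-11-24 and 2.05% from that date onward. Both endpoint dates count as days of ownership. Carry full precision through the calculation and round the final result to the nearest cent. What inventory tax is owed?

€45323.73

2003-05-31 to 2003-11-23: 177 days at 3.35% → €2466000 × 3.35% × 177/365 = €40060.6767
2003-11-24 to 2003-12-31: 38 days at 2.05% → €2466000 × 2.05% × 38/365 = €5263.0521
Total = €45323.7288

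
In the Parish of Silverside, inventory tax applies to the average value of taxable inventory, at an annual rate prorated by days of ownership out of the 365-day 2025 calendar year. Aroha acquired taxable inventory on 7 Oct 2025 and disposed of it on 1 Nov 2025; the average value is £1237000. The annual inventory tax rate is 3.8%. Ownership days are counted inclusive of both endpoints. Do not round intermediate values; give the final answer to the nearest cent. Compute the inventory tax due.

£3348.37

Days held (7 Oct – 1 Nov 2025): 26 out of 365
Tax = £1237000 × 3.8% × 26/365 = £3348.3726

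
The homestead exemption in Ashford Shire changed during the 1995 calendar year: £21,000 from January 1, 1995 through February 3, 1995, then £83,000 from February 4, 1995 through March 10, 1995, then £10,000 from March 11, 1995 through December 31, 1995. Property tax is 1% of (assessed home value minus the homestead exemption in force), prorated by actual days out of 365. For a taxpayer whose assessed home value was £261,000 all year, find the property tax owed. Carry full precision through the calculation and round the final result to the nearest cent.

£2,429.75

January 1 – February 3, 1995: 34 days, exemption £21,000 → (£261,000 − £21,000) × 1% × 34/365 = £223.5616
February 4 – March 10, 1995: 35 days, exemption £83,000 → (£261,000 − £83,000) × 1% × 35/365 = £170.6849
March 11 – December 31, 1995: 296 days, exemption £10,000 → (£261,000 − £10,000) × 1% × 296/365 = £2,035.5068
Total = £2,429.7534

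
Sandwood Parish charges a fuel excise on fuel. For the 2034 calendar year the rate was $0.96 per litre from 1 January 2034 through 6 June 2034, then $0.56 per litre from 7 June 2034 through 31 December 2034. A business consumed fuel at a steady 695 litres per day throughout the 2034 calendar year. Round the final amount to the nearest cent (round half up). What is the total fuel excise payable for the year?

$185,704.00

1 January – 6 June 2034: 157 days × 695 litres/day = 109,115 litres at $0.96/litre → $104,750.40
7 June – 31 December 2034: 208 days × 695 litres/day = 144,560 litres at $0.56/litre → $80,953.60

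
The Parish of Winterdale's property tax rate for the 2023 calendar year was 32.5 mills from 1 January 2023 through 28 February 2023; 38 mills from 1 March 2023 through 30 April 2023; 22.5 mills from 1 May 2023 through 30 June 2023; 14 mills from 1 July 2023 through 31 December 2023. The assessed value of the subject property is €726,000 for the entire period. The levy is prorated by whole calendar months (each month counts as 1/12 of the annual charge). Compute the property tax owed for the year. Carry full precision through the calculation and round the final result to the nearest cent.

1 January – 28 February 2023: 2 months at 32.5 mills → €726,000 × 3.25% × 2/12 = €3,932.5000
1 March – 30 April 2023: 2 months at 38 mills → €726,000 × 3.8% × 2/12 = €4,598.0000
1 May – 30 June 2023: 2 months at 22.5 mills → €726,000 × 2.25% × 2/12 = €2,722.5000
1 July – 31 December 2023: 6 months at 14 mills → €726,000 × 1.4% × 6/12 = €5,082.0000
Total = €16,335.0000

€16,335.00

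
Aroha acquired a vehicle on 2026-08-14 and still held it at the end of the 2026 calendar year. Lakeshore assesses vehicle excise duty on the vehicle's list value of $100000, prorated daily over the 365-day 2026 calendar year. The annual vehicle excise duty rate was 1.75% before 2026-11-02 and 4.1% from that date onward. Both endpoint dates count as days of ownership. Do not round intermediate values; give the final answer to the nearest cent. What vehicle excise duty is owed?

2026-08-14 to 2026-11-01: 80 days at 1.75% → $100000 × 1.75% × 80/365 = $383.5616
2026-11-02 to 2026-12-31: 60 days at 4.1% → $100000 × 4.1% × 60/365 = $673.9726
Total = $1057.5342

$1057.53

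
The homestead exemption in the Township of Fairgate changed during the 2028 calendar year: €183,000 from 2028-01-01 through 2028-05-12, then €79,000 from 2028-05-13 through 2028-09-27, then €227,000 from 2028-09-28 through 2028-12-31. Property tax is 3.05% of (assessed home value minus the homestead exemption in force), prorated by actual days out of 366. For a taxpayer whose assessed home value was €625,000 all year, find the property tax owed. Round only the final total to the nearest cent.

€14,328.67

2028-01-01 to 2028-05-12: 133 days, exemption €183,000 → (€625,000 − €183,000) × 3.05% × 133/366 = €4,898.8333
2028-05-13 to 2028-09-27: 138 days, exemption €79,000 → (€625,000 − €79,000) × 3.05% × 138/366 = €6,279.0000
2028-09-28 to 2028-12-31: 95 days, exemption €227,000 → (€625,000 − €227,000) × 3.05% × 95/366 = €3,150.8333
Total = €14,328.6667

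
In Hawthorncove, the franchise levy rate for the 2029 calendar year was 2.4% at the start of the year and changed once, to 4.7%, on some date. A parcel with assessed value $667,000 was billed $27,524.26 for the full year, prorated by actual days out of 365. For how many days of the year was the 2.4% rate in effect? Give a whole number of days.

91 days

Let d = days at the first rate; then 365 − d days at the second rate.
$667,000 × [2.4%·d + 4.7%·(365−d)] / 365 = $27,524.26
Solving gives d = 91, so the new rate took effect on 2 April 2029.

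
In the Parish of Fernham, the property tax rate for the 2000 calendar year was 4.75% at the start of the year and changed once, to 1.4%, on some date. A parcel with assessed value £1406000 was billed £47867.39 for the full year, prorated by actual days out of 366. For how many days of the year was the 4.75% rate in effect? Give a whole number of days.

219 days

Let d = days at the first rate; then 366 − d days at the second rate.
£1406000 × [4.75%·d + 1.4%·(366−d)] / 366 = £47867.39
Solving gives d = 219, so the new rate took effect on 7 Aug 2000.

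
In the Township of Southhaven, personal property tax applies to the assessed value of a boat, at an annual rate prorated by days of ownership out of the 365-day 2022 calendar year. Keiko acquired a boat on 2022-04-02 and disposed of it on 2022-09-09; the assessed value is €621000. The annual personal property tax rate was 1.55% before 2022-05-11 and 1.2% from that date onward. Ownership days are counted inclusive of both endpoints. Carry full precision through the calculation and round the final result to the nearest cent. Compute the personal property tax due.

2022-04-02 to 2022-05-10: 39 days at 1.55% → €621000 × 1.55% × 39/365 = €1028.4781
2022-05-11 to 2022-09-09: 122 days at 1.2% → €621000 × 1.2% × 122/365 = €2490.8055
Total = €3519.2836

€3519.28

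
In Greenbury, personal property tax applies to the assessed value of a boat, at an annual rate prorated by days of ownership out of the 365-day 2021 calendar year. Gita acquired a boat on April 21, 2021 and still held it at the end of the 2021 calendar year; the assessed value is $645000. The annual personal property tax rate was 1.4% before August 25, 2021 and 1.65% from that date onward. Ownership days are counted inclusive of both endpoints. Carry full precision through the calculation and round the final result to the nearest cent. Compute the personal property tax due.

April 21 – August 24, 2021: 126 days at 1.4% → $645000 × 1.4% × 126/365 = $3117.2055
August 25 – December 31, 2021: 129 days at 1.65% → $645000 × 1.65% × 129/365 = $3761.3219
Total = $6878.5274

$6878.53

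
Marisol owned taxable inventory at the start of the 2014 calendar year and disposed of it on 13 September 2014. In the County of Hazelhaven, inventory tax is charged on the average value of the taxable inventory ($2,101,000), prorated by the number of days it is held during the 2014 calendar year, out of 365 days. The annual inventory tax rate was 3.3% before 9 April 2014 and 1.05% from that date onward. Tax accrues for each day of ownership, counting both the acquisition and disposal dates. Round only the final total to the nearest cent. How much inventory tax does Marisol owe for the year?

1 January – 8 April 2014: 98 days at 3.3% → $2,101,000 × 3.3% × 98/365 = $18,615.4356
9 April – 13 September 2014: 158 days at 1.05% → $2,101,000 × 1.05% × 158/365 = $9,549.4767
Total = $28,164.9123

$28,164.91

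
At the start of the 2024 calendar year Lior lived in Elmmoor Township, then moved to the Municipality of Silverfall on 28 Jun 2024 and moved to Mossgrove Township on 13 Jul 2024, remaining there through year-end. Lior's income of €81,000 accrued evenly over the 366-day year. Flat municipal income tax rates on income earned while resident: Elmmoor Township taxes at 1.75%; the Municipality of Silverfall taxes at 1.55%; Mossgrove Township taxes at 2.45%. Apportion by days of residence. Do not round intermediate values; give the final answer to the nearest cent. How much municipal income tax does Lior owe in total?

€1,677.32

Elmmoor Township, 1 Jan – 27 Jun 2024: 179 days → €81,000 × 1.75% × 179/366 = €693.2582
The Municipality of Silverfall, 28 Jun – 12 Jul 2024: 15 days → €81,000 × 1.55% × 15/366 = €51.4549
Mossgrove Township, 13 Jul – 31 Dec 2024: 172 days → €81,000 × 2.45% × 172/366 = €932.6066
Total = €1,677.3197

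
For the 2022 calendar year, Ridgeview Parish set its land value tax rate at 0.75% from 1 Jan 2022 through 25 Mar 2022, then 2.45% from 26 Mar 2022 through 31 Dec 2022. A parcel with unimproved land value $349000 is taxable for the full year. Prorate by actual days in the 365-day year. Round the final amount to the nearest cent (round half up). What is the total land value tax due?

1 Jan – 25 Mar 2022: 84 days at 0.75% → $349000 × 0.75% × 84/365 = $602.3836
26 Mar – 31 Dec 2022: 281 days at 2.45% → $349000 × 2.45% × 281/365 = $6582.7137
Total = $7185.0973

$7185.10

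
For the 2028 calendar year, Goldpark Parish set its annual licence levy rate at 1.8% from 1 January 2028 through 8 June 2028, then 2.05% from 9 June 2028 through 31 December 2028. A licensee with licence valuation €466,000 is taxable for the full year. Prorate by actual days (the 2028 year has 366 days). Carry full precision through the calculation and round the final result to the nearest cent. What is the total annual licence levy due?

1 January – 8 June 2028: 160 days at 1.8% → €466,000 × 1.8% × 160/366 = €3,666.8852
9 June – 31 December 2028: 206 days at 2.05% → €466,000 × 2.05% × 206/366 = €5,376.8251
Total = €9,043.7104

€9,043.71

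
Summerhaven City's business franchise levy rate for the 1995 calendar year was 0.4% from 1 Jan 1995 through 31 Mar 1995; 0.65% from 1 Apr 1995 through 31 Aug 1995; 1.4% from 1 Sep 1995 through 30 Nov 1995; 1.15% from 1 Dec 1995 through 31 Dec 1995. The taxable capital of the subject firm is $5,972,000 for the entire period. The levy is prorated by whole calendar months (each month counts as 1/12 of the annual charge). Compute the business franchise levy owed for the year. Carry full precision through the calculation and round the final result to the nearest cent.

$48,771.33

1 Jan – 31 Mar 1995: 3 months at 0.4% → $5,972,000 × 0.4% × 3/12 = $5,972.0000
1 Apr – 31 Aug 1995: 5 months at 0.65% → $5,972,000 × 0.65% × 5/12 = $16,174.1667
1 Sep – 30 Nov 1995: 3 months at 1.4% → $5,972,000 × 1.4% × 3/12 = $20,902.0000
1 Dec – 31 Dec 1995: 1 month at 1.15% → $5,972,000 × 1.15% × 1/12 = $5,723.1667
Total = $48,771.3333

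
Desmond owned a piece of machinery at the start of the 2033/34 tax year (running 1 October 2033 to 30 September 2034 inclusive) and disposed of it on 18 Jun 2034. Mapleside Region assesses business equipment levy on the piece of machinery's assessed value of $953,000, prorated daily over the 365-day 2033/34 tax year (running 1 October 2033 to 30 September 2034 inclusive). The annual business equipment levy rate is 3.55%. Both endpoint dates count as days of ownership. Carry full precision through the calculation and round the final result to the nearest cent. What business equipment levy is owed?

Days held (1 Oct 2033 – 18 Jun 2034): 261 out of 365
Tax = $953,000 × 3.55% × 261/365 = $24,191.8397

$24,191.84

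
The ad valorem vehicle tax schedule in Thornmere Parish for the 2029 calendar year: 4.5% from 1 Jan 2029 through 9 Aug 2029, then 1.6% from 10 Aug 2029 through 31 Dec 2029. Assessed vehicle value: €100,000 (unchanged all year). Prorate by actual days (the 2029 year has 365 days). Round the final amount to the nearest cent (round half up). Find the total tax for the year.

1 Jan – 9 Aug 2029: 221 days at 4.5% → €100,000 × 4.5% × 221/365 = €2,724.6575
10 Aug – 31 Dec 2029: 144 days at 1.6% → €100,000 × 1.6% × 144/365 = €631.2329
Total = €3,355.8904

€3,355.89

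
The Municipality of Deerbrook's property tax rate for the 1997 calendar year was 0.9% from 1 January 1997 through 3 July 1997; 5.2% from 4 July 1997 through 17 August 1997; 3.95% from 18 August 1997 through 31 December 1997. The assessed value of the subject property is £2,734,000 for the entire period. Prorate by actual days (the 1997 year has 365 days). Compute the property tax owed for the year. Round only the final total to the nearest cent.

£70,170.17

1 January – 3 July 1997: 184 days at 0.9% → £2,734,000 × 0.9% × 184/365 = £12,404.1205
4 July – 17 August 1997: 45 days at 5.2% → £2,734,000 × 5.2% × 45/365 = £17,527.5616
18 August – 31 December 1997: 136 days at 3.95% → £2,734,000 × 3.95% × 136/365 = £40,238.4877
Total = £70,170.1699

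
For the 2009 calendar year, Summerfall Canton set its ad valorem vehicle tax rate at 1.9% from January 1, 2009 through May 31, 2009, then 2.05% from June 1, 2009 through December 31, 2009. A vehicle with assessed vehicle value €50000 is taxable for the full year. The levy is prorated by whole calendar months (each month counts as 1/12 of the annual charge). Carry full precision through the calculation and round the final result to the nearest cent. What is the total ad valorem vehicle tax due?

€993.75

January 1 – May 31, 2009: 5 months at 1.9% → €50000 × 1.9% × 5/12 = €395.8333
June 1 – December 31, 2009: 7 months at 2.05% → €50000 × 2.05% × 7/12 = €597.9167
Total = €993.7500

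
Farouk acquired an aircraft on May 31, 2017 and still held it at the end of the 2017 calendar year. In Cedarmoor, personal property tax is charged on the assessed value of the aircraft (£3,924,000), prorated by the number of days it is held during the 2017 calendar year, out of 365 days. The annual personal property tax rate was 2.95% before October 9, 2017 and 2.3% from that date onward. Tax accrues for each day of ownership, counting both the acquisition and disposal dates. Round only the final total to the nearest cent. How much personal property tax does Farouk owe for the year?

May 31 – October 8, 2017: 131 days at 2.95% → £3,924,000 × 2.95% × 131/365 = £41,546.0219
October 9 – December 31, 2017: 84 days at 2.3% → £3,924,000 × 2.3% × 84/365 = £20,770.3233
Total = £62,316.3452

£62,316.35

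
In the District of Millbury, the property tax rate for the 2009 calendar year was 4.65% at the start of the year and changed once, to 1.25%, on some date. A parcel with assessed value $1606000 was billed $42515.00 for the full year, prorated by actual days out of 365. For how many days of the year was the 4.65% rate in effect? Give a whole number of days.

Let d = days at the first rate; then 365 − d days at the second rate.
$1606000 × [4.65%·d + 1.25%·(365−d)] / 365 = $42515.00
Solving gives d = 150, so the new rate took effect on 31 May 2009.

150 days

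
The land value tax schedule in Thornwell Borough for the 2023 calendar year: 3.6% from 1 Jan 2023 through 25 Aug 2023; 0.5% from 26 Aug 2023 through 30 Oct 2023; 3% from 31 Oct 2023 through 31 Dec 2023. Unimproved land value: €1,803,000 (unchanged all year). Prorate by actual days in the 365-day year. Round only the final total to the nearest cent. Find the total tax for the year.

€52,963.74

1 Jan – 25 Aug 2023: 237 days at 3.6% → €1,803,000 × 3.6% × 237/365 = €42,145.7425
26 Aug – 30 Oct 2023: 66 days at 0.5% → €1,803,000 × 0.5% × 66/365 = €1,630.1096
31 Oct – 31 Dec 2023: 62 days at 3% → €1,803,000 × 3% × 62/365 = €9,187.8904
Total = €52,963.7425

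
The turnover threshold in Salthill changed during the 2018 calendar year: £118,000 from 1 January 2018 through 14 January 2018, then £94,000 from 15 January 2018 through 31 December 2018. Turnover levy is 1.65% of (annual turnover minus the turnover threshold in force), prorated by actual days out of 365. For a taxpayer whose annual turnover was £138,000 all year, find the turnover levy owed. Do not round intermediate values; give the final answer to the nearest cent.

£710.81

1 January – 14 January 2018: 14 days, exemption £118,000 → (£138,000 − £118,000) × 1.65% × 14/365 = £12.6575
15 January – 31 December 2018: 351 days, exemption £94,000 → (£138,000 − £94,000) × 1.65% × 351/365 = £698.1534
Total = £710.8110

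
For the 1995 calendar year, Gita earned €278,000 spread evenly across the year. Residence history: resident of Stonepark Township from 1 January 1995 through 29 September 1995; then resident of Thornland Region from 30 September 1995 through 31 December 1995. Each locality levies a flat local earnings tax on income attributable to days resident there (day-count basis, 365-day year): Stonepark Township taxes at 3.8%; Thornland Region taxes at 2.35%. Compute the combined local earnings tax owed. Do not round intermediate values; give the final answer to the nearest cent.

€9,536.92

Stonepark Township, 1 January – 29 September 1995: 272 days → €278,000 × 3.8% × 272/365 = €7,872.3507
Thornland Region, 30 September – 31 December 1995: 93 days → €278,000 × 2.35% × 93/365 = €1,664.5726
Total = €9,536.9233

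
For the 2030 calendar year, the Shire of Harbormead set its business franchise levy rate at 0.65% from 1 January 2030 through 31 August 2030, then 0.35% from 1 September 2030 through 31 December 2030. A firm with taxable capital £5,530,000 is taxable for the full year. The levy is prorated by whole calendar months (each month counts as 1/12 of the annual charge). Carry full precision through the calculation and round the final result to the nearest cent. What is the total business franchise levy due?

1 January – 31 August 2030: 8 months at 0.65% → £5,530,000 × 0.65% × 8/12 = £23,963.3333
1 September – 31 December 2030: 4 months at 0.35% → £5,530,000 × 0.35% × 4/12 = £6,451.6667
Total = £30,415.0000

£30,415.00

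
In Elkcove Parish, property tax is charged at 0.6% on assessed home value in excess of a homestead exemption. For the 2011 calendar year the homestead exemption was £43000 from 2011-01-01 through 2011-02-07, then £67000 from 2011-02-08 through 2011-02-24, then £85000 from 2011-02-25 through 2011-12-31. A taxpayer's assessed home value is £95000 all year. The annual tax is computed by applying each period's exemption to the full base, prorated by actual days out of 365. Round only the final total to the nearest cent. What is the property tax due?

£91.27

2011-01-01 to 2011-02-07: 38 days, exemption £43000 → (£95000 − £43000) × 0.6% × 38/365 = £32.4822
2011-02-08 to 2011-02-24: 17 days, exemption £67000 → (£95000 − £67000) × 0.6% × 17/365 = £7.8247
2011-02-25 to 2011-12-31: 310 days, exemption £85000 → (£95000 − £85000) × 0.6% × 310/365 = £50.9589
Total = £91.2658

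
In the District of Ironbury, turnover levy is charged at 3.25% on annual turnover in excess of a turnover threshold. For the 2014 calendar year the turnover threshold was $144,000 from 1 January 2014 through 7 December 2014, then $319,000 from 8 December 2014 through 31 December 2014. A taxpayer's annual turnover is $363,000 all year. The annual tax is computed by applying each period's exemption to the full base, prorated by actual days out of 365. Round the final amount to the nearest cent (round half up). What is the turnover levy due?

1 January – 7 December 2014: 341 days, exemption $144,000 → ($363,000 − $144,000) × 3.25% × 341/365 = $6,649.5000
8 December – 31 December 2014: 24 days, exemption $319,000 → ($363,000 − $319,000) × 3.25% × 24/365 = $94.0274
Total = $6,743.5274

$6,743.53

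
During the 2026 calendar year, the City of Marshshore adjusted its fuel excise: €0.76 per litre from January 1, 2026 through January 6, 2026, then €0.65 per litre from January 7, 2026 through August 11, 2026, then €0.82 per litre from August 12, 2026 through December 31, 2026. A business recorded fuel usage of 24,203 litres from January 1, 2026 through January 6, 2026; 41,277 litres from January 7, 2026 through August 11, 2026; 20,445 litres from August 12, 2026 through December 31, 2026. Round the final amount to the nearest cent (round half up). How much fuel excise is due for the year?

January 1 – January 6, 2026: 24,203 litres at €0.76/litre → €18394.28
January 7 – August 11, 2026: 41,277 litres at €0.65/litre → €26830.05
August 12 – December 31, 2026: 20,445 litres at €0.82/litre → €16764.90

€61989.23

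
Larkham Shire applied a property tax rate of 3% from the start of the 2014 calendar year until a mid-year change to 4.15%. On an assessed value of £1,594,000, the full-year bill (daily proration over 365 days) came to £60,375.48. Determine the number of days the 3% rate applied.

Let d = days at the first rate; then 365 − d days at the second rate.
£1,594,000 × [3%·d + 4.15%·(365−d)] / 365 = £60,375.48
Solving gives d = 115, so the new rate took effect on 26 Apr 2014.

115 days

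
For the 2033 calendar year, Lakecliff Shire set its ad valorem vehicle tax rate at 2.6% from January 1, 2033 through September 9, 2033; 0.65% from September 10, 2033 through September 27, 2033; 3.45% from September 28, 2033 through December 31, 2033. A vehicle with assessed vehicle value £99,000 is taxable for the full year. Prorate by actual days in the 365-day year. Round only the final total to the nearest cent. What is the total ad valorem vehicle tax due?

January 1 – September 9, 2033: 252 days at 2.6% → £99,000 × 2.6% × 252/365 = £1,777.1178
September 10 – September 27, 2033: 18 days at 0.65% → £99,000 × 0.65% × 18/365 = £31.7342
September 28 – December 31, 2033: 95 days at 3.45% → £99,000 × 3.45% × 95/365 = £888.9658
Total = £2,697.8178

£2,697.82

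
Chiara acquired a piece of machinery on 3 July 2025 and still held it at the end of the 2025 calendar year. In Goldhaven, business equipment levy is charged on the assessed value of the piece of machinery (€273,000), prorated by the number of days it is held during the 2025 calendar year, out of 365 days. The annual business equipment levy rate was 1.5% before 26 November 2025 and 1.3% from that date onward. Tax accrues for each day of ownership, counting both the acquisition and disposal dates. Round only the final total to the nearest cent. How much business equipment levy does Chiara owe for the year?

€1,988.04

3 July – 25 November 2025: 146 days at 1.5% → €273,000 × 1.5% × 146/365 = €1,638.0000
26 November – 31 December 2025: 36 days at 1.3% → €273,000 × 1.3% × 36/365 = €350.0384
Total = €1,988.0384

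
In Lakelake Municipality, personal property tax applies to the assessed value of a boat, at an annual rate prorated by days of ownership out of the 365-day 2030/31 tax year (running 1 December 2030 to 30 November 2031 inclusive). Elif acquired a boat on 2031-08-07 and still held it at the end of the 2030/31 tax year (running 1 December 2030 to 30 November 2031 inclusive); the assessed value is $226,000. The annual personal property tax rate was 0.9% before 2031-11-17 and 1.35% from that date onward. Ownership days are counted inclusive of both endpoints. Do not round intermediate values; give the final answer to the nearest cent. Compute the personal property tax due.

$685.43

2031-08-07 to 2031-11-16: 102 days at 0.9% → $226,000 × 0.9% × 102/365 = $568.4055
2031-11-17 to 2031-11-30: 14 days at 1.35% → $226,000 × 1.35% × 14/365 = $117.0247
Total = $685.4301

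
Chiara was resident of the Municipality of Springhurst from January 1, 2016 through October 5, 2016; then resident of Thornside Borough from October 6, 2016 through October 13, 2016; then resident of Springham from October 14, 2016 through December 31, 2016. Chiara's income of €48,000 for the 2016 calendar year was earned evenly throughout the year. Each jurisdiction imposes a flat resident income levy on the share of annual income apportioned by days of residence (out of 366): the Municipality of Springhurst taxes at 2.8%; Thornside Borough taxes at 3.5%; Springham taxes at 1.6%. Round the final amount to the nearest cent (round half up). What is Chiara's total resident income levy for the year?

The Municipality of Springhurst, January 1 – October 5, 2016: 279 days → €48,000 × 2.8% × 279/366 = €1,024.5246
Thornside Borough, October 6 – October 13, 2016: 8 days → €48,000 × 3.5% × 8/366 = €36.7213
Springham, October 14 – December 31, 2016: 79 days → €48,000 × 1.6% × 79/366 = €165.7705
Total = €1,227.0164

€1,227.02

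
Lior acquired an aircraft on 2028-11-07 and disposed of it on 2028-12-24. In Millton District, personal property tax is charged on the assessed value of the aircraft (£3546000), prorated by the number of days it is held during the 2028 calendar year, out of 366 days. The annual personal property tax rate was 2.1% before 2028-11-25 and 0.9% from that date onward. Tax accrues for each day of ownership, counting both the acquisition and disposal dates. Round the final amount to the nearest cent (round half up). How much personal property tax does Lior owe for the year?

2028-11-07 to 2028-11-24: 18 days at 2.1% → £3546000 × 2.1% × 18/366 = £3662.2623
2028-11-25 to 2028-12-24: 30 days at 0.9% → £3546000 × 0.9% × 30/366 = £2615.9016
Total = £6278.1639

£6278.16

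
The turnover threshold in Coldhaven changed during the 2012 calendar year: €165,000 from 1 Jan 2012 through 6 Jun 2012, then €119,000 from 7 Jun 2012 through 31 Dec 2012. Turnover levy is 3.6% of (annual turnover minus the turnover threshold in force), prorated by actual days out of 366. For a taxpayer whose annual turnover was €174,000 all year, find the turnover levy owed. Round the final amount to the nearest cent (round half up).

€1,265.11

1 Jan – 6 Jun 2012: 158 days, exemption €165,000 → (€174,000 − €165,000) × 3.6% × 158/366 = €139.8689
7 Jun – 31 Dec 2012: 208 days, exemption €119,000 → (€174,000 − €119,000) × 3.6% × 208/366 = €1,125.2459
Total = €1,265.1148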